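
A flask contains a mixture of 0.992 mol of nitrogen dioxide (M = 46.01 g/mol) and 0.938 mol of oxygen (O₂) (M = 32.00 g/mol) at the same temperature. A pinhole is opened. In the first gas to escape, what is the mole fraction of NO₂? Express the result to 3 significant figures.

0.469

Rate_i ∝ x_i/√M_i (Graham's law weighted by mole fraction), so the effusate composition follows n_i/√M_i.
Mole fraction of NO₂ in the effusate = (n_NO₂/√M_NO₂) / (n_NO₂/√M_NO₂ + n_O₂/√M_O₂)
= (0.992/√46.01) / (0.992/√46.01 + 0.938/√32.00) = 0.1462/(0.1462 + 0.1658) = 0.469.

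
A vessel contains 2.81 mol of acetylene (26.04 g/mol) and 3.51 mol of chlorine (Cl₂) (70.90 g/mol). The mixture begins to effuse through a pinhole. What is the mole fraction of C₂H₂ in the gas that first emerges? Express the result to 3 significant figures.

0.569

Rate_i ∝ x_i/√M_i (Graham's law weighted by mole fraction), so the effusate composition follows n_i/√M_i.
Mole fraction of C₂H₂ in the effusate = (n_C₂H₂/√M_C₂H₂) / (n_C₂H₂/√M_C₂H₂ + n_Cl₂/√M_Cl₂)
= (2.81/√26.04) / (2.81/√26.04 + 3.51/√70.90) = 0.5507/(0.5507 + 0.4169) = 0.569.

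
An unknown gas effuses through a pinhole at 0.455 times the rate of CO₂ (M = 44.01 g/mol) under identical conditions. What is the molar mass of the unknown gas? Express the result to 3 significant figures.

By Graham's law, rate_X/rate_CO₂ = √(M_CO₂/M_X).
0.455 = √(44.01/M_X)
M_X = 44.01 / 0.455² = 44.01 / 0.2070 = 213 g/mol

213 g/mol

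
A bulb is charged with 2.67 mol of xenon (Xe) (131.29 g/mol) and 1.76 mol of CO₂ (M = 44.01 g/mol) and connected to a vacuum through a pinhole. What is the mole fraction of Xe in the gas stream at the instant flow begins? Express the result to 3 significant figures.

The effusion rate of species i is ∝ p_i/√M_i ∝ n_i/√M_i.
Mole fraction of Xe in the effusate = (n_Xe/√M_Xe) / (n_Xe/√M_Xe + n_CO₂/√M_CO₂)
= (2.67/√131.29) / (2.67/√131.29 + 1.76/√44.01) = 0.2330/(0.2330 + 0.2653) = 0.468.

0.468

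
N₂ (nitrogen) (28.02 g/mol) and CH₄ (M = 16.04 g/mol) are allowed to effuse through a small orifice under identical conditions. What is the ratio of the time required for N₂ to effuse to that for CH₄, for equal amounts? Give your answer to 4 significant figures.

1.322

Since effusion rate ∝ 1/√M, t_N₂/t_CH₄ = √(M_N₂/M_CH₄) = √(28.02/16.04) = √1.747 = 1.322.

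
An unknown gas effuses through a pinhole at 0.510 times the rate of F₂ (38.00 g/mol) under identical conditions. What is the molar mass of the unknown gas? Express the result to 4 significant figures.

146.1 g/mol

Using Graham's law: rate_X/rate_F₂ = √(M_F₂/M_X).
0.510 = √(38.00/M_X)
M_X = 38.00 / 0.510² = 38.00 / 0.2601 = 146.1 g/mol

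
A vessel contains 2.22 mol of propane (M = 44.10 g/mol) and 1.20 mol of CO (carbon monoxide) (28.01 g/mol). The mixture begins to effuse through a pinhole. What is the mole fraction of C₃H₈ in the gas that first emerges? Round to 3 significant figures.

0.596

Each component's effusion rate ∝ (its partial pressure)·(1/√M) ∝ n_i/√M_i.
x_C₃H₈(eff) = (n_C₃H₈/√M_C₃H₈) / (n_C₃H₈/√M_C₃H₈ + n_CO/√M_CO)
= (2.22/√44.10) / (2.22/√44.10 + 1.20/√28.01) = 0.3343/(0.3343 + 0.2267) = 0.596.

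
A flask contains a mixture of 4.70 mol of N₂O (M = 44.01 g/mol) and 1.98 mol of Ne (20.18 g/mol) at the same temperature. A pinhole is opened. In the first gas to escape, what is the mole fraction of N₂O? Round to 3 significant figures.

0.616

Each component's effusion rate ∝ (its partial pressure)·(1/√M) ∝ n_i/√M_i.
So x_N₂O in the escaping gas = (n_N₂O/√M_N₂O) / Σ(n_i/√M_i)
= (4.70/√44.01) / (4.70/√44.01 + 1.98/√20.18) = 0.7085/(0.7085 + 0.4408) = 0.616.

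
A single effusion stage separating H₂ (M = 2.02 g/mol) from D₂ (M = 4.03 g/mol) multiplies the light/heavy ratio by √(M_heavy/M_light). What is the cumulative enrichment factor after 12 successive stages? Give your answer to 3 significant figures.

After 12 stages the ratio has grown by (√(4.03/2.02))^12 = (4.03/2.02)^(12/2).
= 1.99505^6 = 63.1.

63.1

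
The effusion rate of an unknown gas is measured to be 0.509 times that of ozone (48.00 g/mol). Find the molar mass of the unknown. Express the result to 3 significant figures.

185 g/mol

By Graham's law, rate_X/rate_O₃ = √(M_O₃/M_X).
0.509 = √(48.00/M_X)
M_X = 48.00 / 0.509² = 48.00 / 0.2591 = 185 g/mol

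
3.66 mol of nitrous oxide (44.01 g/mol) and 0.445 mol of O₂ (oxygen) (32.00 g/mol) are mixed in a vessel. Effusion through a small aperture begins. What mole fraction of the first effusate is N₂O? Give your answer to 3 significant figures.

The effusion rate of species i is ∝ p_i/√M_i ∝ n_i/√M_i.
Mole fraction of N₂O in the effusate = (n_N₂O/√M_N₂O) / (n_N₂O/√M_N₂O + n_O₂/√M_O₂)
= (3.66/√44.01) / (3.66/√44.01 + 0.445/√32.00) = 0.5517/(0.5517 + 0.07867) = 0.875.

0.875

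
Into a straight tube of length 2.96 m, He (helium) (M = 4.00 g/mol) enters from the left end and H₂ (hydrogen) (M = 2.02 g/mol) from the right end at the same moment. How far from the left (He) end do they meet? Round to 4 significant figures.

The fronts meet when d_He + d_H₂ = L with d_He/d_H₂ = √(M_H₂/M_He) (Graham's law). Here √(M_H₂/M_He) = √(2.02/4.00) = 0.7106.
With d_He + d_H₂ = 2.96 m, d_H₂ = 2.96/(1 + 0.7106) = 1.730 m.
d_He = 2.96 − 1.730 = 1.230 m.

1.230 m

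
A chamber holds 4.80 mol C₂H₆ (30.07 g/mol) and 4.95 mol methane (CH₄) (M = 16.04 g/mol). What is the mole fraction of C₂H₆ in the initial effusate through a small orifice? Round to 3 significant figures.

The effusion rate of species i is ∝ p_i/√M_i ∝ n_i/√M_i.
So x_C₂H₆ in the escaping gas = (n_C₂H₆/√M_C₂H₆) / Σ(n_i/√M_i)
= (4.80/√30.07) / (4.80/√30.07 + 4.95/√16.04) = 0.8753/(0.8753 + 1.236) = 0.415.

0.415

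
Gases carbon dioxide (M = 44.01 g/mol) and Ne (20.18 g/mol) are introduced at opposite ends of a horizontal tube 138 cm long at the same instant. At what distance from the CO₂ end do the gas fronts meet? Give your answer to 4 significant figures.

55.72 cm

The fronts meet when d_CO₂ + d_Ne = L with d_CO₂/d_Ne = √(M_Ne/M_CO₂) (Graham's law). Here √(M_Ne/M_CO₂) = √(20.18/44.01) = 0.6772.
With d_CO₂ + d_Ne = 138 cm, d_Ne = 138/(1 + 0.6772) = 82.28 cm.
d_CO₂ = 138 − 82.28 = 55.72 cm.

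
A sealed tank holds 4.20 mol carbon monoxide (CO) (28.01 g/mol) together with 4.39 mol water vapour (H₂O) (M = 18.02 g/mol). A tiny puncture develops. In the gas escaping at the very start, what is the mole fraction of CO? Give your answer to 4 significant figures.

Each component's effusion rate ∝ (its partial pressure)·(1/√M) ∝ n_i/√M_i.
x_CO(eff) = (n_CO/√M_CO) / (n_CO/√M_CO + n_H₂O/√M_H₂O)
= (4.20/√28.01) / (4.20/√28.01 + 4.39/√18.02) = 0.7936/(0.7936 + 1.034) = 0.4342.

0.4342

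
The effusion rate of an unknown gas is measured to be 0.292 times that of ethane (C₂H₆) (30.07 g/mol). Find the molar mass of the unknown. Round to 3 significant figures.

353 g/mol

From Graham's law, rate_X/rate_C₂H₆ = √(M_C₂H₆/M_X).
0.292 = √(30.07/M_X)
M_X = 30.07 / 0.292² = 30.07 / 0.08526 = 353 g/mol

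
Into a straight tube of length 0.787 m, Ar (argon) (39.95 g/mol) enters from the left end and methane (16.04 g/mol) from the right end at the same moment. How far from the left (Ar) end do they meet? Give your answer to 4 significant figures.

0.3053 m

Graham's law gives d_Ar/d_CH₄ = rate_Ar/rate_CH₄ = √(M_CH₄/M_Ar) = √(16.04/39.95) = 0.6336.
With d_Ar + d_CH₄ = 0.787 m, d_CH₄ = 0.787/(1 + 0.6336) = 0.4817 m.
d_Ar = 0.787 − 0.4817 = 0.3053 m.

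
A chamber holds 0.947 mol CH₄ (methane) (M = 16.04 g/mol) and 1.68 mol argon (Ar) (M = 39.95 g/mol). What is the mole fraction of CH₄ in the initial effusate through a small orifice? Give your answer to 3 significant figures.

0.471

Each component's effusion rate ∝ (its partial pressure)·(1/√M) ∝ n_i/√M_i.
So x_CH₄ in the escaping gas = (n_CH₄/√M_CH₄) / Σ(n_i/√M_i)
= (0.947/√16.04) / (0.947/√16.04 + 1.68/√39.95) = 0.2365/(0.2365 + 0.2658) = 0.471.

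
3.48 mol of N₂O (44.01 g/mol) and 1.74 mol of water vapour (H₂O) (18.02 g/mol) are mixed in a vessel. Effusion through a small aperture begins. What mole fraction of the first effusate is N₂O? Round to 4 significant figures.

Effusion rate of each component ∝ n_i/√M_i (partial pressure × 1/√M).
Mole fraction of N₂O in the effusate = (n_N₂O/√M_N₂O) / (n_N₂O/√M_N₂O + n_H₂O/√M_H₂O)
= (3.48/√44.01) / (3.48/√44.01 + 1.74/√18.02) = 0.5246/(0.5246 + 0.4099) = 0.5614.

0.5614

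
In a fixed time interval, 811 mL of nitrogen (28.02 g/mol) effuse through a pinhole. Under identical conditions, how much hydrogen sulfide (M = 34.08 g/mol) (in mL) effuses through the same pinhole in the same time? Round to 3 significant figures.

Since effusion rate ∝ 1/√M, rate_H₂S/rate_N₂ = √(M_N₂/M_H₂S) = √(28.02/34.08) = √0.8222 = 0.9067.
So the volume for H₂S is 811 × 0.9067 = 735 mL.

735 mL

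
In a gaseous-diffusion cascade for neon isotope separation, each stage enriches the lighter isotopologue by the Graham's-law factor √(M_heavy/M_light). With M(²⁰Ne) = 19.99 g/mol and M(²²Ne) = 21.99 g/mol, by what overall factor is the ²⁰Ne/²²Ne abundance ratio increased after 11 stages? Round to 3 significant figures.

1.69

After 11 stages the ratio has grown by (√(21.99/19.99))^11 = (21.99/19.99)^(11/2).
= 1.10005^(11/2) = 1.69.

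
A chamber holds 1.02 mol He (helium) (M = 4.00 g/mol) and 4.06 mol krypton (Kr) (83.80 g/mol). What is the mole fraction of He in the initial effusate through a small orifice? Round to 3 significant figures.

The effusion rate of species i is ∝ p_i/√M_i ∝ n_i/√M_i.
x_He(eff) = (n_He/√M_He) / (n_He/√M_He + n_Kr/√M_Kr)
= (1.02/√4.00) / (1.02/√4.00 + 4.06/√83.80) = 0.5100/(0.5100 + 0.4435) = 0.535.

0.535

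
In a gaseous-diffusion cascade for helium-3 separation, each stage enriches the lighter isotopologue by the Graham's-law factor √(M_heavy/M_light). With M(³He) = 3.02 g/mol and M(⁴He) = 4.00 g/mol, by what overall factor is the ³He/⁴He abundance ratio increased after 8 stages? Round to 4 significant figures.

Each stage multiplies the ratio by α = √(4.00/3.02), so after 8 stages the overall factor is α^8 = (4.00/3.02)^(8/2).
= 1.32450^4 = 3.078.

3.078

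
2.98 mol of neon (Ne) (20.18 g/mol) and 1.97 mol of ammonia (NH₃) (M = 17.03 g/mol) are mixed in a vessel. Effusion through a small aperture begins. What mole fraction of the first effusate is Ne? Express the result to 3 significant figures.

Each component's effusion rate ∝ (its partial pressure)·(1/√M) ∝ n_i/√M_i.
Mole fraction of Ne in the effusate = (n_Ne/√M_Ne) / (n_Ne/√M_Ne + n_NH₃/√M_NH₃)
= (2.98/√20.18) / (2.98/√20.18 + 1.97/√17.03) = 0.6634/(0.6634 + 0.4774) = 0.582.

0.582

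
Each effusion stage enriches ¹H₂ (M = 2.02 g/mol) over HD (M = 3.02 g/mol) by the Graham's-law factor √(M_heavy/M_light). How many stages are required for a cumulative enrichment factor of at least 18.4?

15

With α = √(3.02/2.02) per stage, ln α = ½ ln(1.49505) = 0.2011.
Need α^N ≥ 18.4 ⇒ N ≥ ln(18.4) / ln α = 2.912 / 0.2011 = 14.48.
Rounding up, N = 15 stages.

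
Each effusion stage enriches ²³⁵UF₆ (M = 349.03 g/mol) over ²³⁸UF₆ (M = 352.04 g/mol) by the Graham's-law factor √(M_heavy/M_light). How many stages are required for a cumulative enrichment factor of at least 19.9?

Single-stage factor α = √(352.04/349.03), so ln α = ½ ln(1.00862) = 0.004293.
Need α^N ≥ 19.9 ⇒ N ≥ ln(19.9) / ln α = 2.991 / 0.004293 = 696.58.
So at least 697 stages are needed.

697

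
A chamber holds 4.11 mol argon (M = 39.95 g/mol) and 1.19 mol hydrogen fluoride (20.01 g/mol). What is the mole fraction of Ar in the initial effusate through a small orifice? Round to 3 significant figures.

The effusion rate of species i is ∝ p_i/√M_i ∝ n_i/√M_i.
So x_Ar in the escaping gas = (n_Ar/√M_Ar) / Σ(n_i/√M_i)
= (4.11/√39.95) / (4.11/√39.95 + 1.19/√20.01) = 0.6503/(0.6503 + 0.2660) = 0.710.

0.710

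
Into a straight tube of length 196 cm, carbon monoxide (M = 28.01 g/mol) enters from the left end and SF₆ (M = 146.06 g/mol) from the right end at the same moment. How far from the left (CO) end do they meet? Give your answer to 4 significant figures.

136.3 cm

Graham's law gives d_CO/d_SF₆ = rate_CO/rate_SF₆ = √(M_SF₆/M_CO) = √(146.06/28.01) = 2.284.
With d_CO + d_SF₆ = 196 cm, d_SF₆ = 196/(1 + 2.284) = 59.69 cm.
d_CO = 196 − 59.69 = 136.3 cm.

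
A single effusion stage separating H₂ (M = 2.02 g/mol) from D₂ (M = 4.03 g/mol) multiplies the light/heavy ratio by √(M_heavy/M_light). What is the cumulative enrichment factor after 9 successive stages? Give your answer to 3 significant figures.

22.4

The single-stage factor is √(M_heavy/M_light), so 9 stages give [√(4.03/2.02)]^9 = (4.03/2.02)^(9/2).
= 1.99505^(9/2) = 22.4.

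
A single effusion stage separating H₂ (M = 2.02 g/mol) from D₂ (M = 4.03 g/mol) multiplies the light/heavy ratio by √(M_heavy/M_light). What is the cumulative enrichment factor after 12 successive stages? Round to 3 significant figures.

63.1

Overall factor = α^12 with α = √(4.03/2.02), i.e. (4.03/2.02)^(12/2).
= 1.99505^6 = 63.1.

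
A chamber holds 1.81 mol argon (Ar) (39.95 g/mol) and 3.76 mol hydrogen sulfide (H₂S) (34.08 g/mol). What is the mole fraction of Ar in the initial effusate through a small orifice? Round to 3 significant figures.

0.308

Rate_i ∝ x_i/√M_i (Graham's law weighted by mole fraction), so the effusate composition follows n_i/√M_i.
x_Ar(eff) = (n_Ar/√M_Ar) / (n_Ar/√M_Ar + n_H₂S/√M_H₂S)
= (1.81/√39.95) / (1.81/√39.95 + 3.76/√34.08) = 0.2864/(0.2864 + 0.6441) = 0.308.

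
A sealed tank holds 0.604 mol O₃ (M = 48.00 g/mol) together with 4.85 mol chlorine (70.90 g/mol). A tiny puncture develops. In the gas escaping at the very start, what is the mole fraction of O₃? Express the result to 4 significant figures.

0.1315

Effusion rate of each component ∝ n_i/√M_i (partial pressure × 1/√M).
So x_O₃ in the escaping gas = (n_O₃/√M_O₃) / Σ(n_i/√M_i)
= (0.604/√48.00) / (0.604/√48.00 + 4.85/√70.90) = 0.08718/(0.08718 + 0.5760) = 0.1315.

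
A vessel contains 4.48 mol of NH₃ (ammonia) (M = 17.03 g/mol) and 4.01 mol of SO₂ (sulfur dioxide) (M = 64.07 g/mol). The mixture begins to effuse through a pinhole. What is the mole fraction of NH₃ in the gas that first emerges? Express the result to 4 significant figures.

0.6842

Effusion rate of each component ∝ n_i/√M_i (partial pressure × 1/√M).
Mole fraction of NH₃ in the effusate = (n_NH₃/√M_NH₃) / (n_NH₃/√M_NH₃ + n_SO₂/√M_SO₂)
= (4.48/√17.03) / (4.48/√17.03 + 4.01/√64.07) = 1.086/(1.086 + 0.5010) = 0.6842.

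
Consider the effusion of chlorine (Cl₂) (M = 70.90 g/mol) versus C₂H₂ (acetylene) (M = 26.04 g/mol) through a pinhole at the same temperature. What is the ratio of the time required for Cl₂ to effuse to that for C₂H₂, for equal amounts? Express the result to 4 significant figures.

1.650

Graham's law gives t_Cl₂/t_C₂H₂ = √(M_Cl₂/M_C₂H₂) = √(70.90/26.04) = √2.723 = 1.650.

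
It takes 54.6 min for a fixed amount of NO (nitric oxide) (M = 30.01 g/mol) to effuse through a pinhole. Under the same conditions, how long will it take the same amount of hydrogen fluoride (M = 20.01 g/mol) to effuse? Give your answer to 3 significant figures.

Using Graham's law: t_HF/t_NO = √(M_HF/M_NO) = √(20.01/30.01) = √0.6668 = 0.8166.
So the time for HF is 54.6 × 0.8166 = 44.6 min.

44.6 min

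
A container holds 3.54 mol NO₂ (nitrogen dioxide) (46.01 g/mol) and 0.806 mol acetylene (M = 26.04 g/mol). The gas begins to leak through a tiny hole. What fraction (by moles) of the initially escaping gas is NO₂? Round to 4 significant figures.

0.7677

Each component's effusion rate ∝ (its partial pressure)·(1/√M) ∝ n_i/√M_i.
So x_NO₂ in the escaping gas = (n_NO₂/√M_NO₂) / Σ(n_i/√M_i)
= (3.54/√46.01) / (3.54/√46.01 + 0.806/√26.04) = 0.5219/(0.5219 + 0.1579) = 0.7677.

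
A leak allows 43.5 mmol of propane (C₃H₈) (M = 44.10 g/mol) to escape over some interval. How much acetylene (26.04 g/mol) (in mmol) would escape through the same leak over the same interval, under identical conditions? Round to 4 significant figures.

Graham's law gives rate_C₂H₂/rate_C₃H₈ = √(M_C₃H₈/M_C₂H₂) = √(44.10/26.04) = √1.694 = 1.301.
So the amount for C₂H₂ is 43.5 × 1.301 = 56.61 mmol.

56.61 mmol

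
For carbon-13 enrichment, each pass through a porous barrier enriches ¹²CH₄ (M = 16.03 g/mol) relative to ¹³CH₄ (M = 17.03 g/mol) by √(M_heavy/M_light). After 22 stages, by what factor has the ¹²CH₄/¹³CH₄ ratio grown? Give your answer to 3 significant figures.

After 22 stages the ratio has grown by (√(17.03/16.03))^22 = (17.03/16.03)^(22/2).
= 1.06238^11 = 1.95.

1.95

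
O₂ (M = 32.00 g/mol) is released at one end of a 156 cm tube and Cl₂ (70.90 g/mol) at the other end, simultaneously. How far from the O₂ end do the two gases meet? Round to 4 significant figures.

93.31 cm

Graham's law gives d_O₂/d_Cl₂ = rate_O₂/rate_Cl₂ = √(M_Cl₂/M_O₂) = √(70.90/32.00) = 1.488.
With d_O₂ + d_Cl₂ = 156 cm, d_Cl₂ = 156/(1 + 1.488) = 62.69 cm.
d_O₂ = 156 − 62.69 = 93.31 cm.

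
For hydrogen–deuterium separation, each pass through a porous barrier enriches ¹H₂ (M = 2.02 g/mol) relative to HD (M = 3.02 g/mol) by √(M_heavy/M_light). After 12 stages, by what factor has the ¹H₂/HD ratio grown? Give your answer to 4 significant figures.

After 12 stages the ratio has grown by (√(3.02/2.02))^12 = (3.02/2.02)^(12/2).
= 1.49505^6 = 11.17.

11.17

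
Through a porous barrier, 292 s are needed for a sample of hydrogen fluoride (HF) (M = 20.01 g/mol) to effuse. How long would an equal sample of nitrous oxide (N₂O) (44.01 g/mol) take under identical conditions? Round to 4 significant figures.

By Graham's law, t_N₂O/t_HF = √(M_N₂O/M_HF) = √(44.01/20.01) = √2.199 = 1.483.
So the time for N₂O is 292 × 1.483 = 433.0 s.

433.0 s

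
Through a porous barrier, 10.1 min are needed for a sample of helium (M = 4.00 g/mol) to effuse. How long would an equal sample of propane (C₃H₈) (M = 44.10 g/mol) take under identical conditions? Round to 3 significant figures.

Graham's law gives t_C₃H₈/t_He = √(M_C₃H₈/M_He) = √(44.10/4.00) = √11.03 = 3.320.
So the time for C₃H₈ is 10.1 × 3.320 = 33.5 min.

33.5 min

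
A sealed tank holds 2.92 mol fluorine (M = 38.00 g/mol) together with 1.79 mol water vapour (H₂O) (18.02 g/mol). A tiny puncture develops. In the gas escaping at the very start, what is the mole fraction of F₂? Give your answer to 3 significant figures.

0.529

Each component's effusion rate ∝ (its partial pressure)·(1/√M) ∝ n_i/√M_i.
So x_F₂ in the escaping gas = (n_F₂/√M_F₂) / Σ(n_i/√M_i)
= (2.92/√38.00) / (2.92/√38.00 + 1.79/√18.02) = 0.4737/(0.4737 + 0.4217) = 0.529.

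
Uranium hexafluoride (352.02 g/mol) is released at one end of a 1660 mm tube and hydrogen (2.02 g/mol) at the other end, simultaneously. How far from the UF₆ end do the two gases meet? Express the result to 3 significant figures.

The fronts meet when d_UF₆ + d_H₂ = L with d_UF₆/d_H₂ = √(M_H₂/M_UF₆) (Graham's law). Here √(M_H₂/M_UF₆) = √(2.02/352.02) = 0.07575.
With d_UF₆ + d_H₂ = 1660 mm, d_H₂ = 1660/(1 + 0.07575) = 1543 mm.
d_UF₆ = 1660 − 1543 = 117 mm.

117 mm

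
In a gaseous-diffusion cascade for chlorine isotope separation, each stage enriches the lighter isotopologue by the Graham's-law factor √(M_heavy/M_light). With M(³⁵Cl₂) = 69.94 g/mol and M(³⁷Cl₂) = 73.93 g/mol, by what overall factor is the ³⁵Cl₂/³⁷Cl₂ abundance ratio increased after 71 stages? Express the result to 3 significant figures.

The single-stage factor is √(M_heavy/M_light), so 71 stages give [√(73.93/69.94)]^71 = (73.93/69.94)^(71/2).
= 1.05705^(71/2) = 7.17.

7.17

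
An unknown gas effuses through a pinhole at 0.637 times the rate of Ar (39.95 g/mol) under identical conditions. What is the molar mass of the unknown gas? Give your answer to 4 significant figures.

98.46 g/mol

From Graham's law, rate_X/rate_Ar = √(M_Ar/M_X).
0.637 = √(39.95/M_X)
M_X = 39.95 / 0.637² = 39.95 / 0.4058 = 98.46 g/mol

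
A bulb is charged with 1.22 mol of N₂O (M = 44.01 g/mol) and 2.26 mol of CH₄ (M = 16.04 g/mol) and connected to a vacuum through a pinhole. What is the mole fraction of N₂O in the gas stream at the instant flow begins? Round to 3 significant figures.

Rate_i ∝ x_i/√M_i (Graham's law weighted by mole fraction), so the effusate composition follows n_i/√M_i.
So x_N₂O in the escaping gas = (n_N₂O/√M_N₂O) / Σ(n_i/√M_i)
= (1.22/√44.01) / (1.22/√44.01 + 2.26/√16.04) = 0.1839/(0.1839 + 0.5643) = 0.246.

0.246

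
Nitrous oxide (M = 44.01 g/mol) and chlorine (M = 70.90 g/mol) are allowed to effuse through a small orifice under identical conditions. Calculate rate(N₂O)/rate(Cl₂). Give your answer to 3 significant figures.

By Graham's law, rate_N₂O/rate_Cl₂ = √(M_Cl₂/M_N₂O) = √(70.90/44.01) = √1.611 = 1.27.

1.27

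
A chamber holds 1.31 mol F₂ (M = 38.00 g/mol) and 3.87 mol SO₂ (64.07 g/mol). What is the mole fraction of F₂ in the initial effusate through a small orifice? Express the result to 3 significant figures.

0.305

Effusion rate of each component ∝ n_i/√M_i (partial pressure × 1/√M).
x_F₂(eff) = (n_F₂/√M_F₂) / (n_F₂/√M_F₂ + n_SO₂/√M_SO₂)
= (1.31/√38.00) / (1.31/√38.00 + 3.87/√64.07) = 0.2125/(0.2125 + 0.4835) = 0.305.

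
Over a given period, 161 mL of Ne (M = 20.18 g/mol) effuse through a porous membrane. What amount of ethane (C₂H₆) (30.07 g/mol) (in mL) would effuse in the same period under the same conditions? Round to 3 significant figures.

132 mL

Since effusion rate ∝ 1/√M, rate_C₂H₆/rate_Ne = √(M_Ne/M_C₂H₆) = √(20.18/30.07) = √0.6711 = 0.8192.
So the volume for C₂H₆ is 161 × 0.8192 = 132 mL.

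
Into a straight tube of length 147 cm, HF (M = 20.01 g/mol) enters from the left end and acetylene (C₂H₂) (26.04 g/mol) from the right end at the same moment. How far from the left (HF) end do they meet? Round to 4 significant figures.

78.33 cm

Graham's law gives d_HF/d_C₂H₂ = rate_HF/rate_C₂H₂ = √(M_C₂H₂/M_HF) = √(26.04/20.01) = 1.141.
With d_HF + d_C₂H₂ = 147 cm, d_C₂H₂ = 147/(1 + 1.141) = 68.67 cm.
d_HF = 147 − 68.67 = 78.33 cm.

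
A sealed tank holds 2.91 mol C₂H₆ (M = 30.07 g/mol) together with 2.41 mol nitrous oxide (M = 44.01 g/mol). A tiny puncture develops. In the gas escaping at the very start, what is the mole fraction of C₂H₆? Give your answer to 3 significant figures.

Rate_i ∝ x_i/√M_i (Graham's law weighted by mole fraction), so the effusate composition follows n_i/√M_i.
x_C₂H₆(eff) = (n_C₂H₆/√M_C₂H₆) / (n_C₂H₆/√M_C₂H₆ + n_N₂O/√M_N₂O)
= (2.91/√30.07) / (2.91/√30.07 + 2.41/√44.01) = 0.5307/(0.5307 + 0.3633) = 0.594.

0.594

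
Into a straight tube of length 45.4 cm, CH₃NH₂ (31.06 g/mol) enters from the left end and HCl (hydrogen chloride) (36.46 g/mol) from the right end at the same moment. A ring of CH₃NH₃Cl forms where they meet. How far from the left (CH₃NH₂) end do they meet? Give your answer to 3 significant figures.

The fronts meet when d_CH₃NH₂ + d_HCl = L with d_CH₃NH₂/d_HCl = √(M_HCl/M_CH₃NH₂) (Graham's law). Here √(M_HCl/M_CH₃NH₂) = √(36.46/31.06) = 1.083.
With d_CH₃NH₂ + d_HCl = 45.4 cm, d_HCl = 45.4/(1 + 1.083) = 21.79 cm.
d_CH₃NH₂ = 45.4 − 21.79 = 23.6 cm.

23.6 cm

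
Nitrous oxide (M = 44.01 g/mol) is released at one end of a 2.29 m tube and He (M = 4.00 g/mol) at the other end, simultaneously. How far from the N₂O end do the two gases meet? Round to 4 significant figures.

In equal time, each gas travels a distance ∝ its rate ∝ 1/√M, so d_N₂O/d_He = √(M_He/M_N₂O) = √(4.00/44.01) = 0.3015.
With d_N₂O + d_He = 2.29 m, d_He = 2.29/(1 + 0.3015) = 1.760 m.
d_N₂O = 2.29 − 1.760 = 0.5305 m.

0.5305 m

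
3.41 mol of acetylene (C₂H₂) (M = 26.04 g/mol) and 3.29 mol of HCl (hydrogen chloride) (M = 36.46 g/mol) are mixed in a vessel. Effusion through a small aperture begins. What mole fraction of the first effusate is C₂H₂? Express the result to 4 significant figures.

0.5509

The effusion rate of species i is ∝ p_i/√M_i ∝ n_i/√M_i.
Mole fraction of C₂H₂ in the effusate = (n_C₂H₂/√M_C₂H₂) / (n_C₂H₂/√M_C₂H₂ + n_HCl/√M_HCl)
= (3.41/√26.04) / (3.41/√26.04 + 3.29/√36.46) = 0.6682/(0.6682 + 0.5449) = 0.5509.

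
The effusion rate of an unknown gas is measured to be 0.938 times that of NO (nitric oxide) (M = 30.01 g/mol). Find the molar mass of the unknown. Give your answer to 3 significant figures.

34.1 g/mol

Graham's law gives rate_X/rate_NO = √(M_NO/M_X).
0.938 = √(30.01/M_X)
M_X = 30.01 / 0.938² = 30.01 / 0.8798 = 34.1 g/mol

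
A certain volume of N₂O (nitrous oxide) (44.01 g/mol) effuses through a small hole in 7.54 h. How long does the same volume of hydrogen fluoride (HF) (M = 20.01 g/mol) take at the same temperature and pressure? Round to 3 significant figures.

5.08 h

Since effusion rate ∝ 1/√M, t_HF/t_N₂O = √(M_HF/M_N₂O) = √(20.01/44.01) = √0.4547 = 0.6743.
So the time for HF is 7.54 × 0.6743 = 5.08 h.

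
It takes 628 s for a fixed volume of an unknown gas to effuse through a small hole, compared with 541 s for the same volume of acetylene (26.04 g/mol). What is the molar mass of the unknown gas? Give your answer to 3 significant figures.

35.1 g/mol

Graham's law gives t_X/t_C₂H₂ = √(M_X/M_C₂H₂).
628/541 = 1.161 = √(M_X/26.04)
M_X = 26.04 × 1.161² = 26.04 × 1.347 = 35.1 g/mol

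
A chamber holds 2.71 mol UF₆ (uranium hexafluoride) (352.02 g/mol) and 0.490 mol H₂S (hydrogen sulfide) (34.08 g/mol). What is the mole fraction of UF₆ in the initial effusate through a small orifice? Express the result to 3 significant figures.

Effusion rate of each component ∝ n_i/√M_i (partial pressure × 1/√M).
x_UF₆(eff) = (n_UF₆/√M_UF₆) / (n_UF₆/√M_UF₆ + n_H₂S/√M_H₂S)
= (2.71/√352.02) / (2.71/√352.02 + 0.490/√34.08) = 0.1444/(0.1444 + 0.08394) = 0.632.

0.632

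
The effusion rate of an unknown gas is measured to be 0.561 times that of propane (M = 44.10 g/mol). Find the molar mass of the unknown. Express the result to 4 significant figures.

140.1 g/mol

Since effusion rate ∝ 1/√M, rate_X/rate_C₃H₈ = √(M_C₃H₈/M_X).
0.561 = √(44.10/M_X)
M_X = 44.10 / 0.561² = 44.10 / 0.3147 = 140.1 g/mol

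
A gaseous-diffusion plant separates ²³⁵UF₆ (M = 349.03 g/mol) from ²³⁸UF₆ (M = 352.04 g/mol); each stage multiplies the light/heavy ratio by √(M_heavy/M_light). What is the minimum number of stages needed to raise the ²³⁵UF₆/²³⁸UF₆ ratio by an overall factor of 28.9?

Single-stage factor α = √(352.04/349.03), so ln α = ½ ln(1.00862) = 0.004293.
Need α^N ≥ 28.9 ⇒ N ≥ ln(28.9) / ln α = 3.364 / 0.004293 = 783.48.
So at least 784 stages are needed.

784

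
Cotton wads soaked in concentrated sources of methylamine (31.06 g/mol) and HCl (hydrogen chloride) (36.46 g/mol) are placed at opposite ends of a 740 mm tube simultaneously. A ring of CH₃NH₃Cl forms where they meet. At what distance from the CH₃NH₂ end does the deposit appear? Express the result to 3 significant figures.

385 mm

In equal time, each gas travels a distance ∝ its rate ∝ 1/√M, so d_CH₃NH₂/d_HCl = √(M_HCl/M_CH₃NH₂) = √(36.46/31.06) = 1.083.
With d_CH₃NH₂ + d_HCl = 740 mm, d_HCl = 740/(1 + 1.083) = 355.2 mm.
d_CH₃NH₂ = 740 − 355.2 = 385 mm.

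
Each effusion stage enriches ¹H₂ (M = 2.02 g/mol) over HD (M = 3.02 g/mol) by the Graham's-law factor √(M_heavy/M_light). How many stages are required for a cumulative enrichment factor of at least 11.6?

13

Single-stage factor α = √(3.02/2.02), so ln α = ½ ln(1.49505) = 0.2011.
Need α^N ≥ 11.6 ⇒ N ≥ ln(11.6) / ln α = 2.451 / 0.2011 = 12.19.
Minimum whole number of stages: N = 13.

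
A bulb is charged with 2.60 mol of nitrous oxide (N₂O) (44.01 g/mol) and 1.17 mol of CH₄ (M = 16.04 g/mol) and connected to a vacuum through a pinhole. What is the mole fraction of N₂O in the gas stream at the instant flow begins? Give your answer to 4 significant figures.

0.5729

Effusion rate of each component ∝ n_i/√M_i (partial pressure × 1/√M).
So x_N₂O in the escaping gas = (n_N₂O/√M_N₂O) / Σ(n_i/√M_i)
= (2.60/√44.01) / (2.60/√44.01 + 1.17/√16.04) = 0.3919/(0.3919 + 0.2921) = 0.5729.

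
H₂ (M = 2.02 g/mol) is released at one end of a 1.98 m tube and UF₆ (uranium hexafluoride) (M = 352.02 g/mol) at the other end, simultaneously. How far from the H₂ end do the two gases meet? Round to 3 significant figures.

Distances travelled in equal time are proportional to diffusion rates, so d_H₂/d_UF₆ = √(M_UF₆/M_H₂) = √(352.02/2.02) = 13.20.
With d_H₂ + d_UF₆ = 1.98 m, d_UF₆ = 1.98/(1 + 13.20) = 0.1394 m.
d_H₂ = 1.98 − 0.1394 = 1.84 m.

1.84 m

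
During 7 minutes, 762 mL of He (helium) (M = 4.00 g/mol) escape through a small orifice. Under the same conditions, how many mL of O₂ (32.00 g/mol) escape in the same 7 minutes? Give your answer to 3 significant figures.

Using Graham's law: rate_O₂/rate_He = √(M_He/M_O₂) = √(4.00/32.00) = √0.1250 = 0.3536.
So the volume for O₂ is 762 × 0.3536 = 269 mL.

269 mL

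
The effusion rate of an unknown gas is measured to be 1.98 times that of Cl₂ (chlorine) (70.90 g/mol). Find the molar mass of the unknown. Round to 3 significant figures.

By Graham's law, rate_X/rate_Cl₂ = √(M_Cl₂/M_X).
1.98 = √(70.90/M_X)
M_X = 70.90 / 1.98² = 70.90 / 3.920 = 18.1 g/mol

18.1 g/mol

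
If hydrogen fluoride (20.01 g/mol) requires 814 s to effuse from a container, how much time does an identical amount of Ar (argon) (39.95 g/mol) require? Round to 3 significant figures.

1150 s

Since effusion rate ∝ 1/√M, t_Ar/t_HF = √(M_Ar/M_HF) = √(39.95/20.01) = √1.997 = 1.413.
So the time for Ar is 814 × 1.413 = 1150 s.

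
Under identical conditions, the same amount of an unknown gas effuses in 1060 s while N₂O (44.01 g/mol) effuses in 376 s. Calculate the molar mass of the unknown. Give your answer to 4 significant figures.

From Graham's law, t_X/t_N₂O = √(M_X/M_N₂O).
1060/376 = 2.819 = √(M_X/44.01)
M_X = 44.01 × 2.819² = 44.01 × 7.948 = 349.8 g/mol

349.8 g/mol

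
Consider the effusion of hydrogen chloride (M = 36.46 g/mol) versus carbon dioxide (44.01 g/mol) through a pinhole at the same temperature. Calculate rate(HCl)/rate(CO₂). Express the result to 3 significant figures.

From Graham's law, rate_HCl/rate_CO₂ = √(M_CO₂/M_HCl) = √(44.01/36.46) = √1.207 = 1.10.

1.10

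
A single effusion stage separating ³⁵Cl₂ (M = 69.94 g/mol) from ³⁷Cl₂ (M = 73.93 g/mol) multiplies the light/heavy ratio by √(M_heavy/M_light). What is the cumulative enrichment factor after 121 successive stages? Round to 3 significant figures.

Overall factor = α^121 with α = √(73.93/69.94), i.e. (73.93/69.94)^(121/2).
= 1.05705^(121/2) = 28.7.

28.7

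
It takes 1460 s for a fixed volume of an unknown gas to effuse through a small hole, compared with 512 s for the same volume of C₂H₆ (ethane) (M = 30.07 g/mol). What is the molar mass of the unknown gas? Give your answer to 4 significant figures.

From Graham's law, t_X/t_C₂H₆ = √(M_X/M_C₂H₆).
1460/512 = 2.852 = √(M_X/30.07)
M_X = 30.07 × 2.852² = 30.07 × 8.131 = 244.5 g/mol

244.5 g/mol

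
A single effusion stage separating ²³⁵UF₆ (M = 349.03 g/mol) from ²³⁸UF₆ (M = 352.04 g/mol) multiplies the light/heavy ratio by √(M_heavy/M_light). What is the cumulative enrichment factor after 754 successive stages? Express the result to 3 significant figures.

After 754 stages the ratio has grown by (√(352.04/349.03))^754 = (352.04/349.03)^(754/2).
= 1.00862^377 = 25.5.

25.5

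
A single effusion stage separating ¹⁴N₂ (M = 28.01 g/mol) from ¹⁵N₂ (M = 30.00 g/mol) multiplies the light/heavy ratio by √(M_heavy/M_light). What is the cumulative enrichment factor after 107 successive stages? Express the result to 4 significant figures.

After 107 stages the ratio has grown by (√(30.00/28.01))^107 = (30.00/28.01)^(107/2).
= 1.07105^(107/2) = 39.33.

39.33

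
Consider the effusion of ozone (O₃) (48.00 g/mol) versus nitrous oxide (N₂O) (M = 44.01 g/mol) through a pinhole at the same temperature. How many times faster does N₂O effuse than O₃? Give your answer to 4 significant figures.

By Graham's law, rate_N₂O/rate_O₃ = √(M_O₃/M_N₂O) = √(48.00/44.01) = √1.091 = 1.044.

1.044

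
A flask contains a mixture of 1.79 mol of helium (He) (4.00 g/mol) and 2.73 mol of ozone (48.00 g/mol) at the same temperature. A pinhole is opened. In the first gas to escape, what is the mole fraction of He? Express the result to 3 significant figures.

Rate_i ∝ x_i/√M_i (Graham's law weighted by mole fraction), so the effusate composition follows n_i/√M_i.
Mole fraction of He in the effusate = (n_He/√M_He) / (n_He/√M_He + n_O₃/√M_O₃)
= (1.79/√4.00) / (1.79/√4.00 + 2.73/√48.00) = 0.8950/(0.8950 + 0.3940) = 0.694.

0.694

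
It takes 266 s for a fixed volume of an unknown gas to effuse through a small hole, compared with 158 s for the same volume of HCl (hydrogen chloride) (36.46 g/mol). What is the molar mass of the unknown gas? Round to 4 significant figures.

103.3 g/mol

Since effusion rate ∝ 1/√M, t_X/t_HCl = √(M_X/M_HCl).
266/158 = 1.684 = √(M_X/36.46)
M_X = 36.46 × 1.684² = 36.46 × 2.834 = 103.3 g/mol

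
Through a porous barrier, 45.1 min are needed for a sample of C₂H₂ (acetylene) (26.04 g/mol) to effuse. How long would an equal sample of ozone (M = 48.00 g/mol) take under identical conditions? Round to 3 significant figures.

61.2 min

By Graham's law, t_O₃/t_C₂H₂ = √(M_O₃/M_C₂H₂) = √(48.00/26.04) = √1.843 = 1.358.
So the time for O₃ is 45.1 × 1.358 = 61.2 min.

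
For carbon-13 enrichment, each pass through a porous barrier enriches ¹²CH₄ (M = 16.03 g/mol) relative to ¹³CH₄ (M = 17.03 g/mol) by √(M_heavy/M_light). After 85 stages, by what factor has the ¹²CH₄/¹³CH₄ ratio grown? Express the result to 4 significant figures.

Each stage multiplies the ratio by α = √(17.03/16.03), so after 85 stages the overall factor is α^85 = (17.03/16.03)^(85/2).
= 1.06238^(85/2) = 13.09.

13.09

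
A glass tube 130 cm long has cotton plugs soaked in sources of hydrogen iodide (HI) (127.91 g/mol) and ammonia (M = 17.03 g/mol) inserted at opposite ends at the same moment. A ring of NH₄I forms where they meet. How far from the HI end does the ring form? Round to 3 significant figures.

The fronts meet when d_HI + d_NH₃ = L with d_HI/d_NH₃ = √(M_NH₃/M_HI) (Graham's law). Here √(M_NH₃/M_HI) = √(17.03/127.91) = 0.3649.
With d_HI + d_NH₃ = 130 cm, d_NH₃ = 130/(1 + 0.3649) = 95.25 cm.
d_HI = 130 − 95.25 = 34.8 cm.

34.8 cm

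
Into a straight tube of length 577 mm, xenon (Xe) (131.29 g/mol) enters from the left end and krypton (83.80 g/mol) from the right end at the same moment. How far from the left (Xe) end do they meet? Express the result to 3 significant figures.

256 mm

Graham's law gives d_Xe/d_Kr = rate_Xe/rate_Kr = √(M_Kr/M_Xe) = √(83.80/131.29) = 0.7989.
With d_Xe + d_Kr = 577 mm, d_Kr = 577/(1 + 0.7989) = 320.7 mm.
d_Xe = 577 − 320.7 = 256 mm.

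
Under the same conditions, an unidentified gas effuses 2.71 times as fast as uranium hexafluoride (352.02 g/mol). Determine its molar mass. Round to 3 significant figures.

From Graham's law, rate_X/rate_UF₆ = √(M_UF₆/M_X).
2.71 = √(352.02/M_X)
M_X = 352.02 / 2.71² = 352.02 / 7.344 = 47.9 g/mol

47.9 g/mol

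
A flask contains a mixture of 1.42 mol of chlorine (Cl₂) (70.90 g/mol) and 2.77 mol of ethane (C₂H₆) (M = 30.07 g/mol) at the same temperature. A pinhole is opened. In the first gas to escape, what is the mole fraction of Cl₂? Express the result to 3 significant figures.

0.250

The effusion rate of species i is ∝ p_i/√M_i ∝ n_i/√M_i.
x_Cl₂(eff) = (n_Cl₂/√M_Cl₂) / (n_Cl₂/√M_Cl₂ + n_C₂H₆/√M_C₂H₆)
= (1.42/√70.90) / (1.42/√70.90 + 2.77/√30.07) = 0.1686/(0.1686 + 0.5051) = 0.250.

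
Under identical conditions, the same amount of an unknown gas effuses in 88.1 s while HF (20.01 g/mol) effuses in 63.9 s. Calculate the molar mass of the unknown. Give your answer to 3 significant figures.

Graham's law gives t_X/t_HF = √(M_X/M_HF).
88.1/63.9 = 1.379 = √(M_X/20.01)
M_X = 20.01 × 1.379² = 20.01 × 1.901 = 38.0 g/mol

38.0 g/mol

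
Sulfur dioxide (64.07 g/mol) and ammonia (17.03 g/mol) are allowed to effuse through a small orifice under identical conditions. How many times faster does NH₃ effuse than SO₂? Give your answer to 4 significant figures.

1.940

By Graham's law, rate_NH₃/rate_SO₂ = √(M_SO₂/M_NH₃) = √(64.07/17.03) = √3.762 = 1.940.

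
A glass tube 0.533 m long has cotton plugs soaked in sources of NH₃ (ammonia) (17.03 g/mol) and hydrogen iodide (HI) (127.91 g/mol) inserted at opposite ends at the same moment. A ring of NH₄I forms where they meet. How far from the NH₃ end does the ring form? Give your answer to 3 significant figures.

0.391 m

In equal time, each gas travels a distance ∝ its rate ∝ 1/√M, so d_NH₃/d_HI = √(M_HI/M_NH₃) = √(127.91/17.03) = 2.741.
With d_NH₃ + d_HI = 0.533 m, d_HI = 0.533/(1 + 2.741) = 0.1425 m.
d_NH₃ = 0.533 − 0.1425 = 0.391 m.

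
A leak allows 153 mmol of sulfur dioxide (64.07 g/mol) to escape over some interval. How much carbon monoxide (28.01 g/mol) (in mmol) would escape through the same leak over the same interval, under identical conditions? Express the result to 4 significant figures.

Using Graham's law: rate_CO/rate_SO₂ = √(M_SO₂/M_CO) = √(64.07/28.01) = √2.287 = 1.512.
So the amount for CO is 153 × 1.512 = 231.4 mmol.

231.4 mmol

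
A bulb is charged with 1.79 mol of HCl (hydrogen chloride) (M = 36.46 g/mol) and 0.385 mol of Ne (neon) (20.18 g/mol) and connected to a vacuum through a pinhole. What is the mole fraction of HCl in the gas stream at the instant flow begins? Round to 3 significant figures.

Each component's effusion rate ∝ (its partial pressure)·(1/√M) ∝ n_i/√M_i.
So x_HCl in the escaping gas = (n_HCl/√M_HCl) / Σ(n_i/√M_i)
= (1.79/√36.46) / (1.79/√36.46 + 0.385/√20.18) = 0.2964/(0.2964 + 0.08570) = 0.776.

0.776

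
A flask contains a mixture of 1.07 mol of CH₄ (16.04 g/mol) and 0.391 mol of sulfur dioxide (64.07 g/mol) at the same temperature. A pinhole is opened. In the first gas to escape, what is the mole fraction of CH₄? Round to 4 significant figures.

0.8454

Rate_i ∝ x_i/√M_i (Graham's law weighted by mole fraction), so the effusate composition follows n_i/√M_i.
x_CH₄(eff) = (n_CH₄/√M_CH₄) / (n_CH₄/√M_CH₄ + n_SO₂/√M_SO₂)
= (1.07/√16.04) / (1.07/√16.04 + 0.391/√64.07) = 0.2672/(0.2672 + 0.04885) = 0.8454.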